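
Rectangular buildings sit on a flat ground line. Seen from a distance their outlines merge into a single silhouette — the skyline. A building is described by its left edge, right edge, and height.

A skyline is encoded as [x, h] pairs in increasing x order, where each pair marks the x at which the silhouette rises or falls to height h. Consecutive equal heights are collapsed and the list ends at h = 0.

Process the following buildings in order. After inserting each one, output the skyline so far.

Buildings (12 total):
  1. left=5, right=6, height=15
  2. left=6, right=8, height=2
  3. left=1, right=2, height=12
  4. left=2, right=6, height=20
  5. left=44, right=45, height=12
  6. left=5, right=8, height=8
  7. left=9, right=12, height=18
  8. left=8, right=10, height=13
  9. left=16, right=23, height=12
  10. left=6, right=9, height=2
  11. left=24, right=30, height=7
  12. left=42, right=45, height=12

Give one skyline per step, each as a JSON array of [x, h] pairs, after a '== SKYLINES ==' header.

== SKYLINES ==
[[5,15],[6,0]]
[[5,15],[6,2],[8,0]]
[[1,12],[2,0],[5,15],[6,2],[8,0]]
[[1,12],[2,20],[6,2],[8,0]]
[[1,12],[2,20],[6,2],[8,0],[44,12],[45,0]]
[[1,12],[2,20],[6,8],[8,0],[44,12],[45,0]]
[[1,12],[2,20],[6,8],[8,0],[9,18],[12,0],[44,12],[45,0]]
[[1,12],[2,20],[6,8],[8,13],[9,18],[12,0],[44,12],[45,0]]
[[1,12],[2,20],[6,8],[8,13],[9,18],[12,0],[16,12],[23,0],[44,12],[45,0]]
[[1,12],[2,20],[6,8],[8,13],[9,18],[12,0],[16,12],[23,0],[44,12],[45,0]]
[[1,12],[2,20],[6,8],[8,13],[9,18],[12,0],[16,12],[23,0],[24,7],[30,0],[44,12],[45,0]]
[[1,12],[2,20],[6,8],[8,13],[9,18],[12,0],[16,12],[23,0],[24,7],[30,0],[42,12],[45,0]]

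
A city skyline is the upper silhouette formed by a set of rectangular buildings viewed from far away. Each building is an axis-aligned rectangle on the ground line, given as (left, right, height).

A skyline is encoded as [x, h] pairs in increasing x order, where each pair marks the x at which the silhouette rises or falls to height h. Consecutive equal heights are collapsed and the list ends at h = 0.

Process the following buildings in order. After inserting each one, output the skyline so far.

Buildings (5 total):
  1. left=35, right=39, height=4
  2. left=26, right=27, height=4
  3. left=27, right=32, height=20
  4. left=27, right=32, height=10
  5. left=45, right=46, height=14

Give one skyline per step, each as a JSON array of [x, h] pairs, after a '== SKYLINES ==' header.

== SKYLINES ==
[[35,4],[39,0]]
[[26,4],[27,0],[35,4],[39,0]]
[[26,4],[27,20],[32,0],[35,4],[39,0]]
[[26,4],[27,20],[32,0],[35,4],[39,0]]
[[26,4],[27,20],[32,0],[35,4],[39,0],[45,14],[46,0]]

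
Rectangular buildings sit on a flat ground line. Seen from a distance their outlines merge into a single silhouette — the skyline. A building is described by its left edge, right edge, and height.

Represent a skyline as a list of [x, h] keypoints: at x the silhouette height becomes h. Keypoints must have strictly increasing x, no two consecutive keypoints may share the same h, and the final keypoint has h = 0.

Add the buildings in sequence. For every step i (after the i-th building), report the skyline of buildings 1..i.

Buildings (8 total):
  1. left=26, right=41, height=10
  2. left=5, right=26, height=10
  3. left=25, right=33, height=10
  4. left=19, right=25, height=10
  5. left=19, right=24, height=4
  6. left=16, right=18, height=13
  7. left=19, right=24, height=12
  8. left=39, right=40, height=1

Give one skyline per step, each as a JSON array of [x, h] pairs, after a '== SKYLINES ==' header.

== SKYLINES ==
[[26,10],[41,0]]
[[5,10],[41,0]]
[[5,10],[41,0]]
[[5,10],[41,0]]
[[5,10],[41,0]]
[[5,10],[16,13],[18,10],[41,0]]
[[5,10],[16,13],[18,10],[19,12],[24,10],[41,0]]
[[5,10],[16,13],[18,10],[19,12],[24,10],[41,0]]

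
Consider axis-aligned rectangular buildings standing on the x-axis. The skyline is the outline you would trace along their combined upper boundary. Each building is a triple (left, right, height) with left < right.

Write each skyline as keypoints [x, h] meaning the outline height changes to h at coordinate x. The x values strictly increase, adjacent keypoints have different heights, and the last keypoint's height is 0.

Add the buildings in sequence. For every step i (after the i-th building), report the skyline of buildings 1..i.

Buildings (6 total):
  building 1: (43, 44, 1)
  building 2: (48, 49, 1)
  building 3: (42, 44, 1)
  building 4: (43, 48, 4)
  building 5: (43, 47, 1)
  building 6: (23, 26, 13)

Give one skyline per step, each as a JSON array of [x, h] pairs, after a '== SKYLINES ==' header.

== SKYLINES ==
[[43,1],[44,0]]
[[43,1],[44,0],[48,1],[49,0]]
[[42,1],[44,0],[48,1],[49,0]]
[[42,1],[43,4],[48,1],[49,0]]
[[42,1],[43,4],[48,1],[49,0]]
[[23,13],[26,0],[42,1],[43,4],[48,1],[49,0]]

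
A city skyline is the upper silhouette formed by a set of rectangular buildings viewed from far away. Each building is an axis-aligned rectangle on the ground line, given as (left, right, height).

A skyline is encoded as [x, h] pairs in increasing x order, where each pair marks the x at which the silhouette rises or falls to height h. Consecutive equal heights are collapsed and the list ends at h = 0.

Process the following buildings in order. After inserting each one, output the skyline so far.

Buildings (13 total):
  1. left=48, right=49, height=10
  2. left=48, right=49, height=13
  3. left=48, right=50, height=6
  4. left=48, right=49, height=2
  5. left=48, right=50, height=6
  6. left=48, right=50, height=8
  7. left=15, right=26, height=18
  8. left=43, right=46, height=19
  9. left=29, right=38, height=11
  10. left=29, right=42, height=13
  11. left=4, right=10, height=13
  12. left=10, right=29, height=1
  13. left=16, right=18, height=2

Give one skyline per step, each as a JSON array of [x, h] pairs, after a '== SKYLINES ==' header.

== SKYLINES ==
[[48,10],[49,0]]
[[48,13],[49,0]]
[[48,13],[49,6],[50,0]]
[[48,13],[49,6],[50,0]]
[[48,13],[49,6],[50,0]]
[[48,13],[49,8],[50,0]]
[[15,18],[26,0],[48,13],[49,8],[50,0]]
[[15,18],[26,0],[43,19],[46,0],[48,13],[49,8],[50,0]]
[[15,18],[26,0],[29,11],[38,0],[43,19],[46,0],[48,13],[49,8],[50,0]]
[[15,18],[26,0],[29,13],[42,0],[43,19],[46,0],[48,13],[49,8],[50,0]]
[[4,13],[10,0],[15,18],[26,0],[29,13],[42,0],[43,19],[46,0],[48,13],[49,8],[50,0]]
[[4,13],[10,1],[15,18],[26,1],[29,13],[42,0],[43,19],[46,0],[48,13],[49,8],[50,0]]
[[4,13],[10,1],[15,18],[26,1],[29,13],[42,0],[43,19],[46,0],[48,13],[49,8],[50,0]]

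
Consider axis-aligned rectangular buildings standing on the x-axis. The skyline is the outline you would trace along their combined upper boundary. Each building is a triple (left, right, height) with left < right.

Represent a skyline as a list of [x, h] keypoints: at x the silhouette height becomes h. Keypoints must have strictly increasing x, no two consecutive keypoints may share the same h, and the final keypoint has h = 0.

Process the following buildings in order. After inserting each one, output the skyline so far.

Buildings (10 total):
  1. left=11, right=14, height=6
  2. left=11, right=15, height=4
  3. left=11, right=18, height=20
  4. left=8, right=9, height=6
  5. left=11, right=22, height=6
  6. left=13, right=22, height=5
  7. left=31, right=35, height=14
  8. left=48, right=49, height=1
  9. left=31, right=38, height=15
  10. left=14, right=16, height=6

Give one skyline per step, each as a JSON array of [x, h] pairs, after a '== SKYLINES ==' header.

== SKYLINES ==
[[11,6],[14,0]]
[[11,6],[14,4],[15,0]]
[[11,20],[18,0]]
[[8,6],[9,0],[11,20],[18,0]]
[[8,6],[9,0],[11,20],[18,6],[22,0]]
[[8,6],[9,0],[11,20],[18,6],[22,0]]
[[8,6],[9,0],[11,20],[18,6],[22,0],[31,14],[35,0]]
[[8,6],[9,0],[11,20],[18,6],[22,0],[31,14],[35,0],[48,1],[49,0]]
[[8,6],[9,0],[11,20],[18,6],[22,0],[31,15],[38,0],[48,1],[49,0]]
[[8,6],[9,0],[11,20],[18,6],[22,0],[31,15],[38,0],[48,1],[49,0]]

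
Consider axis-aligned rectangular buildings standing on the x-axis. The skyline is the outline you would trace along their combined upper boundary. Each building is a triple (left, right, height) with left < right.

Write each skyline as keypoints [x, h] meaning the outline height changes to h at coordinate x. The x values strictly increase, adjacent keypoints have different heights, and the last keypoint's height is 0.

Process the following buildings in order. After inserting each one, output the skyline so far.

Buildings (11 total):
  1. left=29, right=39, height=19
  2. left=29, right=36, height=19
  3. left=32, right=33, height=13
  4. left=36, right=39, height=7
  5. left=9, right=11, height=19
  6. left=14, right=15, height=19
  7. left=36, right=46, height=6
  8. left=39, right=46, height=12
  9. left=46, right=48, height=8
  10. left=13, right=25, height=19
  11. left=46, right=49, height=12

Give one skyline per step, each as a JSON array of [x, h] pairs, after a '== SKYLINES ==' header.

== SKYLINES ==
[[29,19],[39,0]]
[[29,19],[39,0]]
[[29,19],[39,0]]
[[29,19],[39,0]]
[[9,19],[11,0],[29,19],[39,0]]
[[9,19],[11,0],[14,19],[15,0],[29,19],[39,0]]
[[9,19],[11,0],[14,19],[15,0],[29,19],[39,6],[46,0]]
[[9,19],[11,0],[14,19],[15,0],[29,19],[39,12],[46,0]]
[[9,19],[11,0],[14,19],[15,0],[29,19],[39,12],[46,8],[48,0]]
[[9,19],[11,0],[13,19],[25,0],[29,19],[39,12],[46,8],[48,0]]
[[9,19],[11,0],[13,19],[25,0],[29,19],[39,12],[49,0]]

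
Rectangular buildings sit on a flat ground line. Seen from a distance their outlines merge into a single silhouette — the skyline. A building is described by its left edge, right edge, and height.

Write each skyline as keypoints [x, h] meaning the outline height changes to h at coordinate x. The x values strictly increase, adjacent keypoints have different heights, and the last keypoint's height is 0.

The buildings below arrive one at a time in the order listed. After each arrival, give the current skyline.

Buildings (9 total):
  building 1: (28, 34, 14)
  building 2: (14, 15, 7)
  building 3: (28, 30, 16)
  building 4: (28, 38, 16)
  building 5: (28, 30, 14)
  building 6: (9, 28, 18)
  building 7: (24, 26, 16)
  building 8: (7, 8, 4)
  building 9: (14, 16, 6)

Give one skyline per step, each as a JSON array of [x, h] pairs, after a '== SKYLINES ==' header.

== SKYLINES ==
[[28,14],[34,0]]
[[14,7],[15,0],[28,14],[34,0]]
[[14,7],[15,0],[28,16],[30,14],[34,0]]
[[14,7],[15,0],[28,16],[38,0]]
[[14,7],[15,0],[28,16],[38,0]]
[[9,18],[28,16],[38,0]]
[[9,18],[28,16],[38,0]]
[[7,4],[8,0],[9,18],[28,16],[38,0]]
[[7,4],[8,0],[9,18],[28,16],[38,0]]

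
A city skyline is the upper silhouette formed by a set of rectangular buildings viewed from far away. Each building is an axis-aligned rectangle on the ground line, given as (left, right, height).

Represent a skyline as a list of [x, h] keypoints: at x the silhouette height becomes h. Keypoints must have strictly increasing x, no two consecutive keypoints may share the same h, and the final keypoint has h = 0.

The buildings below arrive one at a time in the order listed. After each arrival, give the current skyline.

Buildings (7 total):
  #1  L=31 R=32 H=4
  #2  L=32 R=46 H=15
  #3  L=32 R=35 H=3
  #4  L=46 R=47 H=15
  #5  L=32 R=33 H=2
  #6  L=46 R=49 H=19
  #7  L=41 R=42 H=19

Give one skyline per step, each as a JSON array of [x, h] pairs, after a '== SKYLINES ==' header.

== SKYLINES ==
[[31,4],[32,0]]
[[31,4],[32,15],[46,0]]
[[31,4],[32,15],[46,0]]
[[31,4],[32,15],[47,0]]
[[31,4],[32,15],[47,0]]
[[31,4],[32,15],[46,19],[49,0]]
[[31,4],[32,15],[41,19],[42,15],[46,19],[49,0]]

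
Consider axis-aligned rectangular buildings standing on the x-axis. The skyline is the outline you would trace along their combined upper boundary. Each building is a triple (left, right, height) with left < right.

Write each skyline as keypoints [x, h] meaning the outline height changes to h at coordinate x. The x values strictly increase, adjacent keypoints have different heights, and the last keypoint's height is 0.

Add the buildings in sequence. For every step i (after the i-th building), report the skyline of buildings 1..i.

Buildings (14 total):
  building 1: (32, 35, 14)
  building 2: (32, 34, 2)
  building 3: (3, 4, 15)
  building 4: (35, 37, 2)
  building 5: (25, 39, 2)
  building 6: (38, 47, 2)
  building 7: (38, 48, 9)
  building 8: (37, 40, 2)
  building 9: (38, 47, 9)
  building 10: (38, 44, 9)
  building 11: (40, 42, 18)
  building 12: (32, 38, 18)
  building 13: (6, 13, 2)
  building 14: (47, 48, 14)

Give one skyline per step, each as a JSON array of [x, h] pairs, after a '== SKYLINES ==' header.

== SKYLINES ==
[[32,14],[35,0]]
[[32,14],[35,0]]
[[3,15],[4,0],[32,14],[35,0]]
[[3,15],[4,0],[32,14],[35,2],[37,0]]
[[3,15],[4,0],[25,2],[32,14],[35,2],[39,0]]
[[3,15],[4,0],[25,2],[32,14],[35,2],[47,0]]
[[3,15],[4,0],[25,2],[32,14],[35,2],[38,9],[48,0]]
[[3,15],[4,0],[25,2],[32,14],[35,2],[38,9],[48,0]]
[[3,15],[4,0],[25,2],[32,14],[35,2],[38,9],[48,0]]
[[3,15],[4,0],[25,2],[32,14],[35,2],[38,9],[48,0]]
[[3,15],[4,0],[25,2],[32,14],[35,2],[38,9],[40,18],[42,9],[48,0]]
[[3,15],[4,0],[25,2],[32,18],[38,9],[40,18],[42,9],[48,0]]
[[3,15],[4,0],[6,2],[13,0],[25,2],[32,18],[38,9],[40,18],[42,9],[48,0]]
[[3,15],[4,0],[6,2],[13,0],[25,2],[32,18],[38,9],[40,18],[42,9],[47,14],[48,0]]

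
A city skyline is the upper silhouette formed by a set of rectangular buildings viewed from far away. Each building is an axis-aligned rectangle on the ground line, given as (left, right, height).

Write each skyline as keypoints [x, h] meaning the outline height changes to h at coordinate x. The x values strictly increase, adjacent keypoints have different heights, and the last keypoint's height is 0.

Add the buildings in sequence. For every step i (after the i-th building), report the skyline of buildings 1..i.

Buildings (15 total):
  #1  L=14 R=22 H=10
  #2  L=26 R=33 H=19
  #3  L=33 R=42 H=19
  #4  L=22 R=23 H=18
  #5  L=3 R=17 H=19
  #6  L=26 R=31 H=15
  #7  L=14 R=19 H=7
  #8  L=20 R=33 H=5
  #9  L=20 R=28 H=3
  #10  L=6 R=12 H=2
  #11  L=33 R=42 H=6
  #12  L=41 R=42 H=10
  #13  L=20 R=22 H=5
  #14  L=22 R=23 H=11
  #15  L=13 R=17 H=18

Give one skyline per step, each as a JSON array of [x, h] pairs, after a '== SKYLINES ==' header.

== SKYLINES ==
[[14,10],[22,0]]
[[14,10],[22,0],[26,19],[33,0]]
[[14,10],[22,0],[26,19],[42,0]]
[[14,10],[22,18],[23,0],[26,19],[42,0]]
[[3,19],[17,10],[22,18],[23,0],[26,19],[42,0]]
[[3,19],[17,10],[22,18],[23,0],[26,19],[42,0]]
[[3,19],[17,10],[22,18],[23,0],[26,19],[42,0]]
[[3,19],[17,10],[22,18],[23,5],[26,19],[42,0]]
[[3,19],[17,10],[22,18],[23,5],[26,19],[42,0]]
[[3,19],[17,10],[22,18],[23,5],[26,19],[42,0]]
[[3,19],[17,10],[22,18],[23,5],[26,19],[42,0]]
[[3,19],[17,10],[22,18],[23,5],[26,19],[42,0]]
[[3,19],[17,10],[22,18],[23,5],[26,19],[42,0]]
[[3,19],[17,10],[22,18],[23,5],[26,19],[42,0]]
[[3,19],[17,10],[22,18],[23,5],[26,19],[42,0]]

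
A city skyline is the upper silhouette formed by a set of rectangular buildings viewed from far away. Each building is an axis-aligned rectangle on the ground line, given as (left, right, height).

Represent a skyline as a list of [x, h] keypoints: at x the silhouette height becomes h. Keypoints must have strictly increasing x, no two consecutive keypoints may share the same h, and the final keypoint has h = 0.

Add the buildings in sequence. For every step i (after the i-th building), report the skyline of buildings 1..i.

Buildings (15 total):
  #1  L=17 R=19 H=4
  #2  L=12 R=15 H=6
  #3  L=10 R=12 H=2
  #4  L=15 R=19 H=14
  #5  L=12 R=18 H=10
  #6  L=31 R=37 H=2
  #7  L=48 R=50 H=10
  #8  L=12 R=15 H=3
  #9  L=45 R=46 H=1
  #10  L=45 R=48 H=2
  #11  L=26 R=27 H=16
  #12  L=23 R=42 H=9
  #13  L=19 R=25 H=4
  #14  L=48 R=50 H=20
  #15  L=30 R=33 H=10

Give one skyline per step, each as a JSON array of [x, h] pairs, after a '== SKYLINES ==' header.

== SKYLINES ==
[[17,4],[19,0]]
[[12,6],[15,0],[17,4],[19,0]]
[[10,2],[12,6],[15,0],[17,4],[19,0]]
[[10,2],[12,6],[15,14],[19,0]]
[[10,2],[12,10],[15,14],[19,0]]
[[10,2],[12,10],[15,14],[19,0],[31,2],[37,0]]
[[10,2],[12,10],[15,14],[19,0],[31,2],[37,0],[48,10],[50,0]]
[[10,2],[12,10],[15,14],[19,0],[31,2],[37,0],[48,10],[50,0]]
[[10,2],[12,10],[15,14],[19,0],[31,2],[37,0],[45,1],[46,0],[48,10],[50,0]]
[[10,2],[12,10],[15,14],[19,0],[31,2],[37,0],[45,2],[48,10],[50,0]]
[[10,2],[12,10],[15,14],[19,0],[26,16],[27,0],[31,2],[37,0],[45,2],[48,10],[50,0]]
[[10,2],[12,10],[15,14],[19,0],[23,9],[26,16],[27,9],[42,0],[45,2],[48,10],[50,0]]
[[10,2],[12,10],[15,14],[19,4],[23,9],[26,16],[27,9],[42,0],[45,2],[48,10],[50,0]]
[[10,2],[12,10],[15,14],[19,4],[23,9],[26,16],[27,9],[42,0],[45,2],[48,20],[50,0]]
[[10,2],[12,10],[15,14],[19,4],[23,9],[26,16],[27,9],[30,10],[33,9],[42,0],[45,2],[48,20],[50,0]]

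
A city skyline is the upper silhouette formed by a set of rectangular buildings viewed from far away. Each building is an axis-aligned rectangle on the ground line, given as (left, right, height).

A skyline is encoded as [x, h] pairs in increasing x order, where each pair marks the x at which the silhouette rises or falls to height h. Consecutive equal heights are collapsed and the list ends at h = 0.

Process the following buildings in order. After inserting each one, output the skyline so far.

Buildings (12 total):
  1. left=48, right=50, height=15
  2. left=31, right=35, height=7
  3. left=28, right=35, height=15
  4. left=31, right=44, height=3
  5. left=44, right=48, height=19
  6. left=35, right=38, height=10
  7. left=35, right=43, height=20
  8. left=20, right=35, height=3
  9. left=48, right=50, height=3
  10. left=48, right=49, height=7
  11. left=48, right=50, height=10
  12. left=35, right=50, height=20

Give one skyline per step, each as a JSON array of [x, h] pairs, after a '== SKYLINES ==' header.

== SKYLINES ==
[[48,15],[50,0]]
[[31,7],[35,0],[48,15],[50,0]]
[[28,15],[35,0],[48,15],[50,0]]
[[28,15],[35,3],[44,0],[48,15],[50,0]]
[[28,15],[35,3],[44,19],[48,15],[50,0]]
[[28,15],[35,10],[38,3],[44,19],[48,15],[50,0]]
[[28,15],[35,20],[43,3],[44,19],[48,15],[50,0]]
[[20,3],[28,15],[35,20],[43,3],[44,19],[48,15],[50,0]]
[[20,3],[28,15],[35,20],[43,3],[44,19],[48,15],[50,0]]
[[20,3],[28,15],[35,20],[43,3],[44,19],[48,15],[50,0]]
[[20,3],[28,15],[35,20],[43,3],[44,19],[48,15],[50,0]]
[[20,3],[28,15],[35,20],[50,0]]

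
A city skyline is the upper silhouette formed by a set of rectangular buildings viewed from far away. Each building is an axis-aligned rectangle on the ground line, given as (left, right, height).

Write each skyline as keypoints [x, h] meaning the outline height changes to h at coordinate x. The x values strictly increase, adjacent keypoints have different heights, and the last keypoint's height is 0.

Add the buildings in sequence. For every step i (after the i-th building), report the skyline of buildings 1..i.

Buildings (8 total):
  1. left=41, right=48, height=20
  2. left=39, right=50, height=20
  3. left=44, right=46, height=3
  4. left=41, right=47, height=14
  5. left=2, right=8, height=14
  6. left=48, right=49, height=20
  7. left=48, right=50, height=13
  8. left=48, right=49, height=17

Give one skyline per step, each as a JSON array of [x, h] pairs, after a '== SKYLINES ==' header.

== SKYLINES ==
[[41,20],[48,0]]
[[39,20],[50,0]]
[[39,20],[50,0]]
[[39,20],[50,0]]
[[2,14],[8,0],[39,20],[50,0]]
[[2,14],[8,0],[39,20],[50,0]]
[[2,14],[8,0],[39,20],[50,0]]
[[2,14],[8,0],[39,20],[50,0]]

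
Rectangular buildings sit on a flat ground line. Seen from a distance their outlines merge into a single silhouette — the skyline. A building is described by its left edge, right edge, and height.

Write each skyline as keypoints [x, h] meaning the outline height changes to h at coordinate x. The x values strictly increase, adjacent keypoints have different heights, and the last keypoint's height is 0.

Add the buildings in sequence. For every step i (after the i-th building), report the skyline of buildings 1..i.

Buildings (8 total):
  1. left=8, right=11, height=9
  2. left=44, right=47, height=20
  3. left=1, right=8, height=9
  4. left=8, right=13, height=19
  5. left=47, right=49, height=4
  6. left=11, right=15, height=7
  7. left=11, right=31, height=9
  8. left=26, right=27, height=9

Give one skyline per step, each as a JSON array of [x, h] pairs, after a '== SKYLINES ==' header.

== SKYLINES ==
[[8,9],[11,0]]
[[8,9],[11,0],[44,20],[47,0]]
[[1,9],[11,0],[44,20],[47,0]]
[[1,9],[8,19],[13,0],[44,20],[47,0]]
[[1,9],[8,19],[13,0],[44,20],[47,4],[49,0]]
[[1,9],[8,19],[13,7],[15,0],[44,20],[47,4],[49,0]]
[[1,9],[8,19],[13,9],[31,0],[44,20],[47,4],[49,0]]
[[1,9],[8,19],[13,9],[31,0],[44,20],[47,4],[49,0]]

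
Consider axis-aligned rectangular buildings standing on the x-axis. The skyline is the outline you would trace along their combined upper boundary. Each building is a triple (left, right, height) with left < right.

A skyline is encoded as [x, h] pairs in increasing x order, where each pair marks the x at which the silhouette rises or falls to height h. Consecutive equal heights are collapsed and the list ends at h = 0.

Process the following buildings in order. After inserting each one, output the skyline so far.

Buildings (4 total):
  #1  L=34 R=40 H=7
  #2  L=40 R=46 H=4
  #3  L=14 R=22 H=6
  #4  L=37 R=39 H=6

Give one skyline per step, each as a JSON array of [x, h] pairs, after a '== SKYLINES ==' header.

== SKYLINES ==
[[34,7],[40,0]]
[[34,7],[40,4],[46,0]]
[[14,6],[22,0],[34,7],[40,4],[46,0]]
[[14,6],[22,0],[34,7],[40,4],[46,0]]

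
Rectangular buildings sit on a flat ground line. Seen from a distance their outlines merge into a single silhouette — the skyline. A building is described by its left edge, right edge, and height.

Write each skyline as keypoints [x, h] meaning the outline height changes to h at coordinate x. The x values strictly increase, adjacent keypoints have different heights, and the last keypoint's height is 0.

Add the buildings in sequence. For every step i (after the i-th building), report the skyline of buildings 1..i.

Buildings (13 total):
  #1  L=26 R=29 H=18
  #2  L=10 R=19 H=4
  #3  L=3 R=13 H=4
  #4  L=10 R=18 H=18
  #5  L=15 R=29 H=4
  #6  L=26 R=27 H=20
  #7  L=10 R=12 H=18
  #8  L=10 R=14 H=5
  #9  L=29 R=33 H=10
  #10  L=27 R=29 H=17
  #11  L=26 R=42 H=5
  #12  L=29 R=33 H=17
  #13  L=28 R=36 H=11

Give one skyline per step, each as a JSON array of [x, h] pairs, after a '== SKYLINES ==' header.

== SKYLINES ==
[[26,18],[29,0]]
[[10,4],[19,0],[26,18],[29,0]]
[[3,4],[19,0],[26,18],[29,0]]
[[3,4],[10,18],[18,4],[19,0],[26,18],[29,0]]
[[3,4],[10,18],[18,4],[26,18],[29,0]]
[[3,4],[10,18],[18,4],[26,20],[27,18],[29,0]]
[[3,4],[10,18],[18,4],[26,20],[27,18],[29,0]]
[[3,4],[10,18],[18,4],[26,20],[27,18],[29,0]]
[[3,4],[10,18],[18,4],[26,20],[27,18],[29,10],[33,0]]
[[3,4],[10,18],[18,4],[26,20],[27,18],[29,10],[33,0]]
[[3,4],[10,18],[18,4],[26,20],[27,18],[29,10],[33,5],[42,0]]
[[3,4],[10,18],[18,4],[26,20],[27,18],[29,17],[33,5],[42,0]]
[[3,4],[10,18],[18,4],[26,20],[27,18],[29,17],[33,11],[36,5],[42,0]]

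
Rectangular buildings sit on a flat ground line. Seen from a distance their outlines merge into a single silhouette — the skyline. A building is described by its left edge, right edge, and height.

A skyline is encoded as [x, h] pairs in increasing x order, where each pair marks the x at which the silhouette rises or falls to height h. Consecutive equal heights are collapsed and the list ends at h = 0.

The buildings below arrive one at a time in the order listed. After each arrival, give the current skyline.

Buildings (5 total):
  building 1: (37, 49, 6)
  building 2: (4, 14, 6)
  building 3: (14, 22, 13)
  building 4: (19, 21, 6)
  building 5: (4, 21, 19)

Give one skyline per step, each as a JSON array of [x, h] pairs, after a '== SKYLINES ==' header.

== SKYLINES ==
[[37,6],[49,0]]
[[4,6],[14,0],[37,6],[49,0]]
[[4,6],[14,13],[22,0],[37,6],[49,0]]
[[4,6],[14,13],[22,0],[37,6],[49,0]]
[[4,19],[21,13],[22,0],[37,6],[49,0]]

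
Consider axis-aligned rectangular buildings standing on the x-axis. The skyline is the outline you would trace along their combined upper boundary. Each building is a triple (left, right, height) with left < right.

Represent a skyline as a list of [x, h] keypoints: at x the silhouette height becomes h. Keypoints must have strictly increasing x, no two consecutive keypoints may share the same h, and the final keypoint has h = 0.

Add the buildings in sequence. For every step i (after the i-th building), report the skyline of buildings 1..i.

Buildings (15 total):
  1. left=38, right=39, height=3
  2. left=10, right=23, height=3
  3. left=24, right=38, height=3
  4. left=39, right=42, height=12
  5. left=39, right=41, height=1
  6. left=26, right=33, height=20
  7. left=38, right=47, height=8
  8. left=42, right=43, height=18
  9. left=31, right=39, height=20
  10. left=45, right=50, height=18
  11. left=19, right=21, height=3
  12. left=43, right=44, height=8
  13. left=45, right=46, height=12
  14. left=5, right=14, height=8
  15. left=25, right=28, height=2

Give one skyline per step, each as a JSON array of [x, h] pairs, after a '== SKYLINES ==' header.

== SKYLINES ==
[[38,3],[39,0]]
[[10,3],[23,0],[38,3],[39,0]]
[[10,3],[23,0],[24,3],[39,0]]
[[10,3],[23,0],[24,3],[39,12],[42,0]]
[[10,3],[23,0],[24,3],[39,12],[42,0]]
[[10,3],[23,0],[24,3],[26,20],[33,3],[39,12],[42,0]]
[[10,3],[23,0],[24,3],[26,20],[33,3],[38,8],[39,12],[42,8],[47,0]]
[[10,3],[23,0],[24,3],[26,20],[33,3],[38,8],[39,12],[42,18],[43,8],[47,0]]
[[10,3],[23,0],[24,3],[26,20],[39,12],[42,18],[43,8],[47,0]]
[[10,3],[23,0],[24,3],[26,20],[39,12],[42,18],[43,8],[45,18],[50,0]]
[[10,3],[23,0],[24,3],[26,20],[39,12],[42,18],[43,8],[45,18],[50,0]]
[[10,3],[23,0],[24,3],[26,20],[39,12],[42,18],[43,8],[45,18],[50,0]]
[[10,3],[23,0],[24,3],[26,20],[39,12],[42,18],[43,8],[45,18],[50,0]]
[[5,8],[14,3],[23,0],[24,3],[26,20],[39,12],[42,18],[43,8],[45,18],[50,0]]
[[5,8],[14,3],[23,0],[24,3],[26,20],[39,12],[42,18],[43,8],[45,18],[50,0]]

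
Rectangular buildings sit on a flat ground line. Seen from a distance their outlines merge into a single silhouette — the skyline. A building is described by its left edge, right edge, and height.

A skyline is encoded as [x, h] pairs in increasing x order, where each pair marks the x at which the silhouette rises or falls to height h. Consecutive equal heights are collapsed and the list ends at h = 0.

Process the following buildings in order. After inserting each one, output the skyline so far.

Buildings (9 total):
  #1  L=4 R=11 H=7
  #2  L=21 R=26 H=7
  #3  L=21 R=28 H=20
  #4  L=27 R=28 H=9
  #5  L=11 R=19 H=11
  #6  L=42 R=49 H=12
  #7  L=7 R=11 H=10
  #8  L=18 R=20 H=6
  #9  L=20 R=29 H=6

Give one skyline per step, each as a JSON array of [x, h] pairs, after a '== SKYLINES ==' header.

== SKYLINES ==
[[4,7],[11,0]]
[[4,7],[11,0],[21,7],[26,0]]
[[4,7],[11,0],[21,20],[28,0]]
[[4,7],[11,0],[21,20],[28,0]]
[[4,7],[11,11],[19,0],[21,20],[28,0]]
[[4,7],[11,11],[19,0],[21,20],[28,0],[42,12],[49,0]]
[[4,7],[7,10],[11,11],[19,0],[21,20],[28,0],[42,12],[49,0]]
[[4,7],[7,10],[11,11],[19,6],[20,0],[21,20],[28,0],[42,12],[49,0]]
[[4,7],[7,10],[11,11],[19,6],[21,20],[28,6],[29,0],[42,12],[49,0]]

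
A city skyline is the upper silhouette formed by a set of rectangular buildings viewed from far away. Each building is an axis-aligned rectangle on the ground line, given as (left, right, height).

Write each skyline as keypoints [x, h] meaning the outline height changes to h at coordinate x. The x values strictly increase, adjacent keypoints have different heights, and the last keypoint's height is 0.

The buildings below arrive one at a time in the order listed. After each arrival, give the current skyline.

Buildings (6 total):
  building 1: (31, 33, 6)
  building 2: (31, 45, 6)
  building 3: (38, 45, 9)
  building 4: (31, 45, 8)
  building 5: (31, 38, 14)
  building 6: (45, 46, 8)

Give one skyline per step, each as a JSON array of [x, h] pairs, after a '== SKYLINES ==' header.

== SKYLINES ==
[[31,6],[33,0]]
[[31,6],[45,0]]
[[31,6],[38,9],[45,0]]
[[31,8],[38,9],[45,0]]
[[31,14],[38,9],[45,0]]
[[31,14],[38,9],[45,8],[46,0]]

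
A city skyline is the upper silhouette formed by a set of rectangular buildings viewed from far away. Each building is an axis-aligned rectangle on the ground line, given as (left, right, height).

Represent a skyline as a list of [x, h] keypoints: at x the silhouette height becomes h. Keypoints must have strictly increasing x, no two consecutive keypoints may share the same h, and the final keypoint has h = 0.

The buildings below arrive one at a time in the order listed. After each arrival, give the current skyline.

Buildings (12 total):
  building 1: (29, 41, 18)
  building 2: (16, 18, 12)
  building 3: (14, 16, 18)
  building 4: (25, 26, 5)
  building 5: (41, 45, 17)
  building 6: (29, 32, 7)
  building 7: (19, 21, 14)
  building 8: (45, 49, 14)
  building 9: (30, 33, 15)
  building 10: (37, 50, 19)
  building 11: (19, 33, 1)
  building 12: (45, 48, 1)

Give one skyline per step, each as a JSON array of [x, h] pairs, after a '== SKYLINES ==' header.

== SKYLINES ==
[[29,18],[41,0]]
[[16,12],[18,0],[29,18],[41,0]]
[[14,18],[16,12],[18,0],[29,18],[41,0]]
[[14,18],[16,12],[18,0],[25,5],[26,0],[29,18],[41,0]]
[[14,18],[16,12],[18,0],[25,5],[26,0],[29,18],[41,17],[45,0]]
[[14,18],[16,12],[18,0],[25,5],[26,0],[29,18],[41,17],[45,0]]
[[14,18],[16,12],[18,0],[19,14],[21,0],[25,5],[26,0],[29,18],[41,17],[45,0]]
[[14,18],[16,12],[18,0],[19,14],[21,0],[25,5],[26,0],[29,18],[41,17],[45,14],[49,0]]
[[14,18],[16,12],[18,0],[19,14],[21,0],[25,5],[26,0],[29,18],[41,17],[45,14],[49,0]]
[[14,18],[16,12],[18,0],[19,14],[21,0],[25,5],[26,0],[29,18],[37,19],[50,0]]
[[14,18],[16,12],[18,0],[19,14],[21,1],[25,5],[26,1],[29,18],[37,19],[50,0]]
[[14,18],[16,12],[18,0],[19,14],[21,1],[25,5],[26,1],[29,18],[37,19],[50,0]]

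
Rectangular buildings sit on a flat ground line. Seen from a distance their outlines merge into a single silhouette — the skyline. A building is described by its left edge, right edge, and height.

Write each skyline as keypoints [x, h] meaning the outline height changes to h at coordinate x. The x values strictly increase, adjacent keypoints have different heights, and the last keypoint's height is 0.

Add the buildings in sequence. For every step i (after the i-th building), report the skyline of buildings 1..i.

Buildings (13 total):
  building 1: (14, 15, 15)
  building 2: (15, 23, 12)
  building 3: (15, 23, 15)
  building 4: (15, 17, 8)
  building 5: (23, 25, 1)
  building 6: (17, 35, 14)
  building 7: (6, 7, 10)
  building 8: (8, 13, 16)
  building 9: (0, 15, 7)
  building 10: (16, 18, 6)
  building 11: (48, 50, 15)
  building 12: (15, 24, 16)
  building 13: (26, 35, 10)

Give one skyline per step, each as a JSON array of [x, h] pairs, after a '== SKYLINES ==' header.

== SKYLINES ==
[[14,15],[15,0]]
[[14,15],[15,12],[23,0]]
[[14,15],[23,0]]
[[14,15],[23,0]]
[[14,15],[23,1],[25,0]]
[[14,15],[23,14],[35,0]]
[[6,10],[7,0],[14,15],[23,14],[35,0]]
[[6,10],[7,0],[8,16],[13,0],[14,15],[23,14],[35,0]]
[[0,7],[6,10],[7,7],[8,16],[13,7],[14,15],[23,14],[35,0]]
[[0,7],[6,10],[7,7],[8,16],[13,7],[14,15],[23,14],[35,0]]
[[0,7],[6,10],[7,7],[8,16],[13,7],[14,15],[23,14],[35,0],[48,15],[50,0]]
[[0,7],[6,10],[7,7],[8,16],[13,7],[14,15],[15,16],[24,14],[35,0],[48,15],[50,0]]
[[0,7],[6,10],[7,7],[8,16],[13,7],[14,15],[15,16],[24,14],[35,0],[48,15],[50,0]]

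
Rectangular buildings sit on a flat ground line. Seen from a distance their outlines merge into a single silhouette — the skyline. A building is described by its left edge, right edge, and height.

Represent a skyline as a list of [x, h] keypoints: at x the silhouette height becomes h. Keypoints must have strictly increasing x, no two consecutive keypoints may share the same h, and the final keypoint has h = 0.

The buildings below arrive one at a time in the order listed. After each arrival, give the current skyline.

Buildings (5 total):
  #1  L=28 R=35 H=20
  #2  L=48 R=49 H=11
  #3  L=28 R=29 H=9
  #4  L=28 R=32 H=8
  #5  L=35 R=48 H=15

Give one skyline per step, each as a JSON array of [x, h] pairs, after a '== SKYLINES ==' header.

== SKYLINES ==
[[28,20],[35,0]]
[[28,20],[35,0],[48,11],[49,0]]
[[28,20],[35,0],[48,11],[49,0]]
[[28,20],[35,0],[48,11],[49,0]]
[[28,20],[35,15],[48,11],[49,0]]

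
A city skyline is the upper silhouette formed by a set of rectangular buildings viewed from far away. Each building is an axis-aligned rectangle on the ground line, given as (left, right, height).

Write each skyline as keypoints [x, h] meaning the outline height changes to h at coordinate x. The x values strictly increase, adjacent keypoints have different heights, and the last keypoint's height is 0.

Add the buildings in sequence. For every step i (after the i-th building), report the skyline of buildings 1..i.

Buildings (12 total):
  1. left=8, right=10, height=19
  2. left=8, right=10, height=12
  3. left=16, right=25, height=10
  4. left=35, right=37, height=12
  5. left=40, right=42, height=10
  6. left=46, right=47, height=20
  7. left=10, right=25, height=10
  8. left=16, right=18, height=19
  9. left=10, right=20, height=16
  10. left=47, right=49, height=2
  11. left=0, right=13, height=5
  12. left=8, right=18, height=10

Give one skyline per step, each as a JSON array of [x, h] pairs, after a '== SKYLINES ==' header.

== SKYLINES ==
[[8,19],[10,0]]
[[8,19],[10,0]]
[[8,19],[10,0],[16,10],[25,0]]
[[8,19],[10,0],[16,10],[25,0],[35,12],[37,0]]
[[8,19],[10,0],[16,10],[25,0],[35,12],[37,0],[40,10],[42,0]]
[[8,19],[10,0],[16,10],[25,0],[35,12],[37,0],[40,10],[42,0],[46,20],[47,0]]
[[8,19],[10,10],[25,0],[35,12],[37,0],[40,10],[42,0],[46,20],[47,0]]
[[8,19],[10,10],[16,19],[18,10],[25,0],[35,12],[37,0],[40,10],[42,0],[46,20],[47,0]]
[[8,19],[10,16],[16,19],[18,16],[20,10],[25,0],[35,12],[37,0],[40,10],[42,0],[46,20],[47,0]]
[[8,19],[10,16],[16,19],[18,16],[20,10],[25,0],[35,12],[37,0],[40,10],[42,0],[46,20],[47,2],[49,0]]
[[0,5],[8,19],[10,16],[16,19],[18,16],[20,10],[25,0],[35,12],[37,0],[40,10],[42,0],[46,20],[47,2],[49,0]]
[[0,5],[8,19],[10,16],[16,19],[18,16],[20,10],[25,0],[35,12],[37,0],[40,10],[42,0],[46,20],[47,2],[49,0]]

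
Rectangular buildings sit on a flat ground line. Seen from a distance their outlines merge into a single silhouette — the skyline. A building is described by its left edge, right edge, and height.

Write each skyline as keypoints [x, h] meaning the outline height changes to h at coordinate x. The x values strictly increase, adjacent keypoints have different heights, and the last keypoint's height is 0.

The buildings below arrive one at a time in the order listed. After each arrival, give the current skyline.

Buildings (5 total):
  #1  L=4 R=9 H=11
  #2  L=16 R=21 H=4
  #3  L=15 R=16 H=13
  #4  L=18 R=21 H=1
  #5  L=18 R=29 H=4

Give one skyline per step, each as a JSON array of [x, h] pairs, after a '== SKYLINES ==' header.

== SKYLINES ==
[[4,11],[9,0]]
[[4,11],[9,0],[16,4],[21,0]]
[[4,11],[9,0],[15,13],[16,4],[21,0]]
[[4,11],[9,0],[15,13],[16,4],[21,0]]
[[4,11],[9,0],[15,13],[16,4],[29,0]]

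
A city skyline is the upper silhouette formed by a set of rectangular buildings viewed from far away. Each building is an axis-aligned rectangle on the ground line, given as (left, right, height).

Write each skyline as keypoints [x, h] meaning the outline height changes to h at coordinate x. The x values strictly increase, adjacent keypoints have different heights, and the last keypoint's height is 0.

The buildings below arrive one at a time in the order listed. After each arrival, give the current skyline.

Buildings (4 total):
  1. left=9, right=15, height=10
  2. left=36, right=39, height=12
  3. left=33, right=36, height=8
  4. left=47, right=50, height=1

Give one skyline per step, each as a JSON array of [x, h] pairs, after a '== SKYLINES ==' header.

== SKYLINES ==
[[9,10],[15,0]]
[[9,10],[15,0],[36,12],[39,0]]
[[9,10],[15,0],[33,8],[36,12],[39,0]]
[[9,10],[15,0],[33,8],[36,12],[39,0],[47,1],[50,0]]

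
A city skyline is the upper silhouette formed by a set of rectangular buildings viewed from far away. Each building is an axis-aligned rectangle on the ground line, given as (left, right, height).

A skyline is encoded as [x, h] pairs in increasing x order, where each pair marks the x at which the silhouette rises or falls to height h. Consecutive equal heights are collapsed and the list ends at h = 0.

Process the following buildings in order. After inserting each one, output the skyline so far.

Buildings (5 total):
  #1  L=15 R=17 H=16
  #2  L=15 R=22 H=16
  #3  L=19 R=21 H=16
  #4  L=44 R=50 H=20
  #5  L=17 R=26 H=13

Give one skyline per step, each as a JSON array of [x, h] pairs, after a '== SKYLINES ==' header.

== SKYLINES ==
[[15,16],[17,0]]
[[15,16],[22,0]]
[[15,16],[22,0]]
[[15,16],[22,0],[44,20],[50,0]]
[[15,16],[22,13],[26,0],[44,20],[50,0]]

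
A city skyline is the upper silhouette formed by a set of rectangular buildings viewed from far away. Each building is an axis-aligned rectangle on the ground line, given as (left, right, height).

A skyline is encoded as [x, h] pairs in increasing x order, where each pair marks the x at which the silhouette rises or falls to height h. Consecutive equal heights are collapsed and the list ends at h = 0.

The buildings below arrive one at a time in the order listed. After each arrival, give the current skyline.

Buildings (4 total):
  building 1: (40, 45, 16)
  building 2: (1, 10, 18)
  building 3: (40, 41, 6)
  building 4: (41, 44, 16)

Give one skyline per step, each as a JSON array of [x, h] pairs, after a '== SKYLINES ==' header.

== SKYLINES ==
[[40,16],[45,0]]
[[1,18],[10,0],[40,16],[45,0]]
[[1,18],[10,0],[40,16],[45,0]]
[[1,18],[10,0],[40,16],[45,0]]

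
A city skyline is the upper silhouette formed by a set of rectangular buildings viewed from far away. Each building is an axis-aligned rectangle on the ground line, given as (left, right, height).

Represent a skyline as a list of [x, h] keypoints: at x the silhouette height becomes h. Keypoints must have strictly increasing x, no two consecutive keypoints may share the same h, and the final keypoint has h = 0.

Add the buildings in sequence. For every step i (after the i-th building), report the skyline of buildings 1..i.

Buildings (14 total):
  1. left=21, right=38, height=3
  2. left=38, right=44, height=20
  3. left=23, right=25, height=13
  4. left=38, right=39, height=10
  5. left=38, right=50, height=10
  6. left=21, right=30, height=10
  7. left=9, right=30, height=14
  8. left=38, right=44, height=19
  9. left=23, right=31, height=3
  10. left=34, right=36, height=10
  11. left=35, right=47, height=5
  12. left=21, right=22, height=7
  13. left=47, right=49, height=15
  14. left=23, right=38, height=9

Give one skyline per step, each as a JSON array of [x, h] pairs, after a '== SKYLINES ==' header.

== SKYLINES ==
[[21,3],[38,0]]
[[21,3],[38,20],[44,0]]
[[21,3],[23,13],[25,3],[38,20],[44,0]]
[[21,3],[23,13],[25,3],[38,20],[44,0]]
[[21,3],[23,13],[25,3],[38,20],[44,10],[50,0]]
[[21,10],[23,13],[25,10],[30,3],[38,20],[44,10],[50,0]]
[[9,14],[30,3],[38,20],[44,10],[50,0]]
[[9,14],[30,3],[38,20],[44,10],[50,0]]
[[9,14],[30,3],[38,20],[44,10],[50,0]]
[[9,14],[30,3],[34,10],[36,3],[38,20],[44,10],[50,0]]
[[9,14],[30,3],[34,10],[36,5],[38,20],[44,10],[50,0]]
[[9,14],[30,3],[34,10],[36,5],[38,20],[44,10],[50,0]]
[[9,14],[30,3],[34,10],[36,5],[38,20],[44,10],[47,15],[49,10],[50,0]]
[[9,14],[30,9],[34,10],[36,9],[38,20],[44,10],[47,15],[49,10],[50,0]]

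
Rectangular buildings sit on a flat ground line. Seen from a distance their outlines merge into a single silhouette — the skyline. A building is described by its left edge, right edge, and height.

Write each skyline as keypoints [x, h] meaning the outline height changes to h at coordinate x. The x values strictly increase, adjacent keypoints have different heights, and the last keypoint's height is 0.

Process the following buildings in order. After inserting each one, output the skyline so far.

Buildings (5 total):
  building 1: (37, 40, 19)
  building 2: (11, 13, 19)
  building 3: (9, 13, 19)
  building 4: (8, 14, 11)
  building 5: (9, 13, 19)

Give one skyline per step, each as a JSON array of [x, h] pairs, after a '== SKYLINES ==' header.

== SKYLINES ==
[[37,19],[40,0]]
[[11,19],[13,0],[37,19],[40,0]]
[[9,19],[13,0],[37,19],[40,0]]
[[8,11],[9,19],[13,11],[14,0],[37,19],[40,0]]
[[8,11],[9,19],[13,11],[14,0],[37,19],[40,0]]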